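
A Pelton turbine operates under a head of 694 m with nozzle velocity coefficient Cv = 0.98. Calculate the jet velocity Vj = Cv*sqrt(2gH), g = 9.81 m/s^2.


Vj = 0.98 * sqrt(2*9.81*694) = 114.3550 m/s


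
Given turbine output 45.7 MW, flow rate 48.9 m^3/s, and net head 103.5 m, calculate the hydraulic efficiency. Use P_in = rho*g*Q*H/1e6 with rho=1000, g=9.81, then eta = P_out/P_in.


P_in = 1000 * 9.81 * 48.9 * 103.5 / 1e6 = 49.6499 MW
eta = 45.7 / 49.6499 = 0.9204


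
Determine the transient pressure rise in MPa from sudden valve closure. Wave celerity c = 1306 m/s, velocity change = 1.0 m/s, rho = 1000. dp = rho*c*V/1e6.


dp = 1000 * 1306 * 1.0 / 1e6 = 1.3060 MPa


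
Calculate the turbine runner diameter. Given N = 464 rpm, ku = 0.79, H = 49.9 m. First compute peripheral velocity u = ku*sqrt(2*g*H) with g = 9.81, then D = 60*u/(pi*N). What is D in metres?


u = 0.79 * sqrt(2*9.81*49.9) = 24.7188 m/s
D = 60 * 24.7188 / (pi * 464) = 1.0174 m


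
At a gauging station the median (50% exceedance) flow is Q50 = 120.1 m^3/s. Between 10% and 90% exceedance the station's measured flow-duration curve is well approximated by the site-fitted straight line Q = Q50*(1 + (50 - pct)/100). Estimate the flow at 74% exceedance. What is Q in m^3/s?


Q = 120.1 * (1 + (50 - 74)/100) = 91.2760 m^3/s


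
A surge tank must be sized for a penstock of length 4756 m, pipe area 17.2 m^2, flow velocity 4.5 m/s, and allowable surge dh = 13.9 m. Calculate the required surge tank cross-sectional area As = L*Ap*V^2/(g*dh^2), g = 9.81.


As = 4756 * 17.2 * 4.5^2 / (9.81 * 13.9^2) = 873.9704 m^2


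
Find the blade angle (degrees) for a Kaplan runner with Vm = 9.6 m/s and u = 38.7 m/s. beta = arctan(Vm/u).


beta = arctan(9.6 / 38.7) = 13.9317 degrees


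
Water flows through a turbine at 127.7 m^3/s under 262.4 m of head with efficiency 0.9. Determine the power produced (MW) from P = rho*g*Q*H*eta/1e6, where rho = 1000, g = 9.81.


P = 1000 * 9.81 * 127.7 * 262.4 * 0.9 / 1e6 = 295.8464 MW


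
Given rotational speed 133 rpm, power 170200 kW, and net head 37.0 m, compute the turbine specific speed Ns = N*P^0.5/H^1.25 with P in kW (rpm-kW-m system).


Ns = 133 * 170200^0.5 / 37.0^1.25 = 601.2835


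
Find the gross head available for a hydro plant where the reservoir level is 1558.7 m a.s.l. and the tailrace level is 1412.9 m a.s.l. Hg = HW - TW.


Hg = 1558.7 - 1412.9 = 145.8000 m


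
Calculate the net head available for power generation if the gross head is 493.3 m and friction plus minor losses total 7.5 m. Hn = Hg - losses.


Hn = 493.3 - 7.5 = 485.8000 m


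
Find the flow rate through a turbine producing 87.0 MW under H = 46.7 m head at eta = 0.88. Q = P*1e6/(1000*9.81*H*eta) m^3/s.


Q = 87.0 * 1e6 / (1000 * 9.81 * 46.7 * 0.88) = 215.7996 m^3/s


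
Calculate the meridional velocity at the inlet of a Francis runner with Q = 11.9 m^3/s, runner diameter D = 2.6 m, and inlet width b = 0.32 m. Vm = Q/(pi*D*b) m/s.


Vm = 11.9 / (pi * 2.6 * 0.32) = 4.5527 m/s


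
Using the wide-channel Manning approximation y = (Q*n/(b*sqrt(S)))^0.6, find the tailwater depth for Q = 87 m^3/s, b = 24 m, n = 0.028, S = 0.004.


y = (87 * 0.028 / (24 * 0.004^0.5))^0.6 = 1.3282 m


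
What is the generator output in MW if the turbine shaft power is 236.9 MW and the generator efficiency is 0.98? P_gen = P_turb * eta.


P_gen = 236.9 * 0.98 = 232.1620 MW


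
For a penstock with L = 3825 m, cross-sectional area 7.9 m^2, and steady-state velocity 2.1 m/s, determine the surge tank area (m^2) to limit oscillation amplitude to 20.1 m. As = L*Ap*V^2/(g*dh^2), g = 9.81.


As = 3825 * 7.9 * 2.1^2 / (9.81 * 20.1^2) = 33.6230 m^2


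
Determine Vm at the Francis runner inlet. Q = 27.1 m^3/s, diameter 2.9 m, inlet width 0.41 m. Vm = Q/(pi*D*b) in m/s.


Vm = 27.1 / (pi * 2.9 * 0.41) = 7.2550 m/s


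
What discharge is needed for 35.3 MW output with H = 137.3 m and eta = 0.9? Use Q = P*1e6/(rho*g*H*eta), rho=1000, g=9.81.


Q = 35.3 * 1e6 / (1000 * 9.81 * 137.3 * 0.9) = 29.1201 m^3/s


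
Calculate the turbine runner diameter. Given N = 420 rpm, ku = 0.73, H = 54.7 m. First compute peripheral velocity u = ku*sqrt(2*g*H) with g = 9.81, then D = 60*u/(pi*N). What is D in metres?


u = 0.73 * sqrt(2*9.81*54.7) = 23.9148 m/s
D = 60 * 23.9148 / (pi * 420) = 1.0875 m


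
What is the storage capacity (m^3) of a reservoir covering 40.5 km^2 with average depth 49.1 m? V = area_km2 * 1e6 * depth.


V = 40.5 * 1e6 * 49.1 = 1.9886e+09 m^3


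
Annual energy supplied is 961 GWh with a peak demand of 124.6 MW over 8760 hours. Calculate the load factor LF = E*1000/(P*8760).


LF = 961 * 1000 / (124.6 * 8760) = 0.8804


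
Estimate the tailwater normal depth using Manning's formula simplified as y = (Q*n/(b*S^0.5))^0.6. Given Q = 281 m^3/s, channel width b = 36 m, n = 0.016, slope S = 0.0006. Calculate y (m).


y = (281 * 0.016 / (36 * 0.0006^0.5))^0.6 = 2.6575 m


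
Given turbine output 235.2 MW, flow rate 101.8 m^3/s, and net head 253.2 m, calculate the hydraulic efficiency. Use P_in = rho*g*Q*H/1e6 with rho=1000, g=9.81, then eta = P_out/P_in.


P_in = 1000 * 9.81 * 101.8 * 253.2 / 1e6 = 252.8602 MW
eta = 235.2 / 252.8602 = 0.9302


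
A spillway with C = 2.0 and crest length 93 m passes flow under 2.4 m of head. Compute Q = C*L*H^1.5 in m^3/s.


Q = 2.0 * 93 * 2.4^1.5 = 691.5599 m^3/s


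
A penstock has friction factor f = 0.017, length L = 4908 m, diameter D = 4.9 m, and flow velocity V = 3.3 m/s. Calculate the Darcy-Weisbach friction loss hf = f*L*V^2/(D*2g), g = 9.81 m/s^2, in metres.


hf = 0.017 * 4908 * 3.3^2 / (4.9 * 2 * 9.81) = 9.4512 m


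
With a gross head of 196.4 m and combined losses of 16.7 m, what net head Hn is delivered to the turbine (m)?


Hn = 196.4 - 16.7 = 179.7000 m


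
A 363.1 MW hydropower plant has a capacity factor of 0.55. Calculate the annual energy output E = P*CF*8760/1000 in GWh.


E = 363.1 * 0.55 * 8760 / 1000 = 1749.4158 GWh


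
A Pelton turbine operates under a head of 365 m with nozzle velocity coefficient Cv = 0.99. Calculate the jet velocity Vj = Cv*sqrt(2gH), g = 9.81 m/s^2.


Vj = 0.99 * sqrt(2*9.81*365) = 83.7782 m/s


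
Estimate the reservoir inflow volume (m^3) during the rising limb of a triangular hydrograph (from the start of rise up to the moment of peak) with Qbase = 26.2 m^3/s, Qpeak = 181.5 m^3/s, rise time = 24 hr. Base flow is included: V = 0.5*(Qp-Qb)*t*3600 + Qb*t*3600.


V = 0.5*(181.5 - 26.2)*24*3600 + 26.2*24*3600 = 8.9726e+06 m^3


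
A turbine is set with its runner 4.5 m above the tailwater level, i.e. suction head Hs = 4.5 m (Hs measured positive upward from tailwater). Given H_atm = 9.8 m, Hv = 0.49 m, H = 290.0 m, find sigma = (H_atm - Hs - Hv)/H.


sigma = (9.8 - 4.5 - 0.49) / 290.0 = 0.0166


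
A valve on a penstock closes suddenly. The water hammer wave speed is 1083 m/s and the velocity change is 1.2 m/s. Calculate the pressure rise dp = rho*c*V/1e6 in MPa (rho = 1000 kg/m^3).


dp = 1000 * 1083 * 1.2 / 1e6 = 1.2996 MPa


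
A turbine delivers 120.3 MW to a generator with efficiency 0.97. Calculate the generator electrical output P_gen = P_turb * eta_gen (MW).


P_gen = 120.3 * 0.97 = 116.6910 MW


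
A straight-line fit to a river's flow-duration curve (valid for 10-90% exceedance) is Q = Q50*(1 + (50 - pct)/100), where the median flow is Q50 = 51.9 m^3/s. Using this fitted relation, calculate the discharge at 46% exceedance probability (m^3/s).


Q = 51.9 * (1 + (50 - 46)/100) = 53.9760 m^3/s


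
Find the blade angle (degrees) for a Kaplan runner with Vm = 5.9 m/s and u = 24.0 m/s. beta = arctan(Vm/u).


beta = arctan(5.9 / 24.0) = 13.8113 degrees


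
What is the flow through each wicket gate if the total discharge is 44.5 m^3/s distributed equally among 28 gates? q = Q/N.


q = 44.5 / 28 = 1.5893 m^3/s


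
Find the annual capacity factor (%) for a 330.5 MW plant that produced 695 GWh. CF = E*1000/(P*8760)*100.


CF = 695 * 1000 / (330.5 * 8760) * 100 = 24.0054 %


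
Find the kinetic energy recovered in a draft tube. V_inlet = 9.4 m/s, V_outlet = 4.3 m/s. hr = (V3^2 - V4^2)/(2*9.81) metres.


hr = (9.4^2 - 4.3^2) / (2*9.81) = 3.5612 m


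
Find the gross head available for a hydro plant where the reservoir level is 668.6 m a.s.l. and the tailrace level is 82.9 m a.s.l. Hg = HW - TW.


Hg = 668.6 - 82.9 = 585.7000 m


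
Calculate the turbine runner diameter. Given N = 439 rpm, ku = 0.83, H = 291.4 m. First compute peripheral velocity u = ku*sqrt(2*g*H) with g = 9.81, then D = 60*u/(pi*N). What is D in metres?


u = 0.83 * sqrt(2*9.81*291.4) = 62.7585 m/s
D = 60 * 62.7585 / (pi * 439) = 2.7303 m


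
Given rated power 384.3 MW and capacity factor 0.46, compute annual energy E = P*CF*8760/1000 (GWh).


E = 384.3 * 0.46 * 8760 / 1000 = 1548.5753 GWh


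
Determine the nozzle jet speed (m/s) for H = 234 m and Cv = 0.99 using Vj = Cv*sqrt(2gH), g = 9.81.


Vj = 0.99 * sqrt(2*9.81*234) = 67.0799 m/s


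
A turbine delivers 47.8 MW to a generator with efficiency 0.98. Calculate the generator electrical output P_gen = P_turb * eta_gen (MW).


P_gen = 47.8 * 0.98 = 46.8440 MW


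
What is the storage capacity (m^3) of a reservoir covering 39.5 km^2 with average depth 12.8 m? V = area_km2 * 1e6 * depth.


V = 39.5 * 1e6 * 12.8 = 5.0560e+08 m^3


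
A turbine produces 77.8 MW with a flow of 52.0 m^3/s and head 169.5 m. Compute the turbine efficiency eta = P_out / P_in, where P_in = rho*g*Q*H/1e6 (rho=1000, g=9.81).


P_in = 1000 * 9.81 * 52.0 * 169.5 / 1e6 = 86.4653 MW
eta = 77.8 / 86.4653 = 0.8998


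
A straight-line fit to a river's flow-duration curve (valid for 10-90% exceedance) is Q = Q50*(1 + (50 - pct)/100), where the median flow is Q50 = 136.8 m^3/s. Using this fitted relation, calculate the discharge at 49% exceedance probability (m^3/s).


Q = 136.8 * (1 + (50 - 49)/100) = 138.1680 m^3/s


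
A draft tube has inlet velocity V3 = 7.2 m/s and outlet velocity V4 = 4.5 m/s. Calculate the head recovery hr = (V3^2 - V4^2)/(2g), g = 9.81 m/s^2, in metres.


hr = (7.2^2 - 4.5^2) / (2*9.81) = 1.6101 m


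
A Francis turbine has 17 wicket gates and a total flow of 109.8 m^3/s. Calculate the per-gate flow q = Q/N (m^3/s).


q = 109.8 / 17 = 6.4588 m^3/s


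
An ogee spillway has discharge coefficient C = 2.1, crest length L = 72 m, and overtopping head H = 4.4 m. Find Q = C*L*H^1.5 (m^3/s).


Q = 2.1 * 72 * 4.4^1.5 = 1395.5031 m^3/s


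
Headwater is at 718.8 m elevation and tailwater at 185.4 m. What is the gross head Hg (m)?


Hg = 718.8 - 185.4 = 533.4000 m


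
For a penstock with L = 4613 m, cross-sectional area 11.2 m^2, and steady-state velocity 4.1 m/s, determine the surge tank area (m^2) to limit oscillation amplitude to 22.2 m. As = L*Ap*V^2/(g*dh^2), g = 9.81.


As = 4613 * 11.2 * 4.1^2 / (9.81 * 22.2^2) = 179.6364 m^2


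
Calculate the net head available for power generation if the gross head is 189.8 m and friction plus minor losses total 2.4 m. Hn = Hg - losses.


Hn = 189.8 - 2.4 = 187.4000 m


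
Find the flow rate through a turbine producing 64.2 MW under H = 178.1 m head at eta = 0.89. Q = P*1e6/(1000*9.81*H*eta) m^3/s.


Q = 64.2 * 1e6 / (1000 * 9.81 * 178.1 * 0.89) = 41.2869 m^3/s


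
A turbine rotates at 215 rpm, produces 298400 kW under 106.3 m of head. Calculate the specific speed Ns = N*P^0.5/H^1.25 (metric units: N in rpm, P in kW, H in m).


Ns = 215 * 298400^0.5 / 106.3^1.25 = 344.0894


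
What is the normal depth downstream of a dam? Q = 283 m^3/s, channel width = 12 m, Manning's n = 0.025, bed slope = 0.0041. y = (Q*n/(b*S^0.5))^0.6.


y = (283 * 0.025 / (12 * 0.0041^0.5))^0.6 = 3.7887 m


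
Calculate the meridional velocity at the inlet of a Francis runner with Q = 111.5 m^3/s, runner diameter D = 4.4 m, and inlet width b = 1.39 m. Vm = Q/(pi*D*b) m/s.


Vm = 111.5 / (pi * 4.4 * 1.39) = 5.8031 m/s


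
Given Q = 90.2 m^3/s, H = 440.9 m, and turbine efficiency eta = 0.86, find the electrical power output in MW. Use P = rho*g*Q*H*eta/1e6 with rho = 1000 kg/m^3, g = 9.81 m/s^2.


P = 1000 * 9.81 * 90.2 * 440.9 * 0.86 / 1e6 = 335.5167 MW


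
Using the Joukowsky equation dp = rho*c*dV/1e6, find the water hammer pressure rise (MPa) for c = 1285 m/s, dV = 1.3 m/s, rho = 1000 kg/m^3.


dp = 1000 * 1285 * 1.3 / 1e6 = 1.6705 MPa


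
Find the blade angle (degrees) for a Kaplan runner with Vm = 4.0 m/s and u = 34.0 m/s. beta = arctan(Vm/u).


beta = arctan(4.0 / 34.0) = 6.7098 degrees


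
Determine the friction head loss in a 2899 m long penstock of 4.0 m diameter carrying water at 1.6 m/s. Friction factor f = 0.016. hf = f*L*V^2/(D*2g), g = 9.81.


hf = 0.016 * 2899 * 1.6^2 / (4.0 * 2 * 9.81) = 1.5130 m


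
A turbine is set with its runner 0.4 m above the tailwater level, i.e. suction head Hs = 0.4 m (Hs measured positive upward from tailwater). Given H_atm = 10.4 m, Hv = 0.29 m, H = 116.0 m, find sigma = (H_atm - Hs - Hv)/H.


sigma = (10.4 - 0.4 - 0.29) / 116.0 = 0.0837


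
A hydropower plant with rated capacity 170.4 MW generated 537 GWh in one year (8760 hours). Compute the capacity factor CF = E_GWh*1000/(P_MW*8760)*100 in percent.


CF = 537 * 1000 / (170.4 * 8760) * 100 = 35.9750 %


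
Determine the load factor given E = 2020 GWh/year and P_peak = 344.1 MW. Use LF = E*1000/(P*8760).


LF = 2020 * 1000 / (344.1 * 8760) = 0.6701


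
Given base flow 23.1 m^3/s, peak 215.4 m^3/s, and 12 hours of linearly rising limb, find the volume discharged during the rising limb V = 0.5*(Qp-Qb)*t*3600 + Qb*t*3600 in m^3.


V = 0.5*(215.4 - 23.1)*12*3600 + 23.1*12*3600 = 5.1516e+06 m^3


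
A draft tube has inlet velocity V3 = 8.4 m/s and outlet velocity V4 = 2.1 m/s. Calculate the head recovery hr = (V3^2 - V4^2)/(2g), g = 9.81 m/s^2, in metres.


hr = (8.4^2 - 2.1^2) / (2*9.81) = 3.3716 m


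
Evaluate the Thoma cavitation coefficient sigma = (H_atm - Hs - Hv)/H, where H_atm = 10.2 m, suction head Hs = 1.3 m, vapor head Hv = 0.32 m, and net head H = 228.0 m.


sigma = (10.2 - 1.3 - 0.32) / 228.0 = 0.0376


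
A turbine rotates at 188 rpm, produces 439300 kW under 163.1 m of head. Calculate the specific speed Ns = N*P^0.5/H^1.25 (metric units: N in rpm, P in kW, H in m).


Ns = 188 * 439300^0.5 / 163.1^1.25 = 213.7819


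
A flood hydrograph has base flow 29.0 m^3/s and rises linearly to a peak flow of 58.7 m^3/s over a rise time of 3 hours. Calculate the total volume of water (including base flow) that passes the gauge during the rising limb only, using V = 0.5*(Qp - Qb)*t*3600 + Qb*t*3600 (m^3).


V = 0.5*(58.7 - 29.0)*3*3600 + 29.0*3*3600 = 473580.0000 m^3


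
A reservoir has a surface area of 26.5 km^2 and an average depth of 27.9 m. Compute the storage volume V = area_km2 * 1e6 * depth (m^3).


V = 26.5 * 1e6 * 27.9 = 7.3935e+08 m^3


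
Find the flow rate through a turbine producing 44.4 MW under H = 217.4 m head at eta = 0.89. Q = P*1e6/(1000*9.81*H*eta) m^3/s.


Q = 44.4 * 1e6 / (1000 * 9.81 * 217.4 * 0.89) = 23.3918 m^3/s


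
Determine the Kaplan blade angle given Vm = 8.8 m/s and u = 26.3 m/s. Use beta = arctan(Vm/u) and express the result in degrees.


beta = arctan(8.8 / 26.3) = 18.5003 degrees


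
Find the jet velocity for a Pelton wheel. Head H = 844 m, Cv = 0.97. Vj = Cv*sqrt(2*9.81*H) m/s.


Vj = 0.97 * sqrt(2*9.81*844) = 124.8224 m/s


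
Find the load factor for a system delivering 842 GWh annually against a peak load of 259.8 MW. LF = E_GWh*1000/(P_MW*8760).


LF = 842 * 1000 / (259.8 * 8760) = 0.3700


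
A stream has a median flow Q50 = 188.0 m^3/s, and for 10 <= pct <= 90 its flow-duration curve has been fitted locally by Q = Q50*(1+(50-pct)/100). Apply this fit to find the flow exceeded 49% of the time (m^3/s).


Q = 188.0 * (1 + (50 - 49)/100) = 189.8800 m^3/s


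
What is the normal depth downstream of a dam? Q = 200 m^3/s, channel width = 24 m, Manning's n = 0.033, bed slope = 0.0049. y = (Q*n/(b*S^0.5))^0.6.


y = (200 * 0.033 / (24 * 0.0049^0.5))^0.6 = 2.2727 m


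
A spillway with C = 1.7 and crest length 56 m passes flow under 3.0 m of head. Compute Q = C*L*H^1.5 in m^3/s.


Q = 1.7 * 56 * 3.0^1.5 = 494.6737 m^3/s


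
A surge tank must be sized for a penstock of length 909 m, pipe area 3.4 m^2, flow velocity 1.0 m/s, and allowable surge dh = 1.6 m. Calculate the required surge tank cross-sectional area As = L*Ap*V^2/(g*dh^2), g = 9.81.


As = 909 * 3.4 * 1.0^2 / (9.81 * 1.6^2) = 123.0648 m^2


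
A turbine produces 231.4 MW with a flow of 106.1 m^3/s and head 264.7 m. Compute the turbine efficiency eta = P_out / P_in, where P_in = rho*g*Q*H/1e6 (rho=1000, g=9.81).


P_in = 1000 * 9.81 * 106.1 * 264.7 / 1e6 = 275.5106 MW
eta = 231.4 / 275.5106 = 0.8399


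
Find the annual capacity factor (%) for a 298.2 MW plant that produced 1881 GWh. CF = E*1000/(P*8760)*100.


CF = 1881 * 1000 / (298.2 * 8760) * 100 = 72.0074 %


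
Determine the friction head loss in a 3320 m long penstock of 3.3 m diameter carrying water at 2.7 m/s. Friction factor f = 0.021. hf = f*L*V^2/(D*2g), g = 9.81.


hf = 0.021 * 3320 * 2.7^2 / (3.3 * 2 * 9.81) = 7.8500 m


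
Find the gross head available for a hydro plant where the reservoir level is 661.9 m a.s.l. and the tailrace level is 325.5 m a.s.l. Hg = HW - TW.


Hg = 661.9 - 325.5 = 336.4000 m


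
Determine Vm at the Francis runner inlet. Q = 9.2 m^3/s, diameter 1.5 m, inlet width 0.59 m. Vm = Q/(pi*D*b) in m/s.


Vm = 9.2 / (pi * 1.5 * 0.59) = 3.3090 m/s


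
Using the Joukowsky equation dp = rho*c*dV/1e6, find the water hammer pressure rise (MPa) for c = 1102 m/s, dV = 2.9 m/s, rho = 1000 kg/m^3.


dp = 1000 * 1102 * 2.9 / 1e6 = 3.1958 MPa


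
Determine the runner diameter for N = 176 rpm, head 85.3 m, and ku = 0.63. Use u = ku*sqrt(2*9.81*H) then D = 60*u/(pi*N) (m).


u = 0.63 * sqrt(2*9.81*85.3) = 25.7730 m/s
D = 60 * 25.7730 / (pi * 176) = 2.7967 m


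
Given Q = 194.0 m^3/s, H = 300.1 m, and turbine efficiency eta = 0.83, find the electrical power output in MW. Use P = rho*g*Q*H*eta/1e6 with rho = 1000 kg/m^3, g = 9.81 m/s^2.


P = 1000 * 9.81 * 194.0 * 300.1 * 0.83 / 1e6 = 474.0398 MW


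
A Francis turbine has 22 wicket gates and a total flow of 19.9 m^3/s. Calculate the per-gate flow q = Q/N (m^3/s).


q = 19.9 / 22 = 0.9045 m^3/s


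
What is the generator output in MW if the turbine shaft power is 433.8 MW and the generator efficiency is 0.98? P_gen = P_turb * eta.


P_gen = 433.8 * 0.98 = 425.1240 MW


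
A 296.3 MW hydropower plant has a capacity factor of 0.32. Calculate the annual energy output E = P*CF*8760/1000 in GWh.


E = 296.3 * 0.32 * 8760 / 1000 = 830.5882 GWh


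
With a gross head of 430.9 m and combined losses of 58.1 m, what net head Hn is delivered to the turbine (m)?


Hn = 430.9 - 58.1 = 372.8000 m


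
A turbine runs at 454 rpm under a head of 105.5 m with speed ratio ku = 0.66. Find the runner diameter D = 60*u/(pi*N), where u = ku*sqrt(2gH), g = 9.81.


u = 0.66 * sqrt(2*9.81*105.5) = 30.0275 m/s
D = 60 * 30.0275 / (pi * 454) = 1.2632 m


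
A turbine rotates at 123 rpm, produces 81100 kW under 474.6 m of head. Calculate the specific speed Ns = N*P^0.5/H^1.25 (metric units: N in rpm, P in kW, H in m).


Ns = 123 * 81100^0.5 / 474.6^1.25 = 15.8127


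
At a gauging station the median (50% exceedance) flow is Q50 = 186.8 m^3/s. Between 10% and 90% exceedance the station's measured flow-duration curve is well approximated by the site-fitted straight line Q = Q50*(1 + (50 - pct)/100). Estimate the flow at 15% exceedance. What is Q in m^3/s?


Q = 186.8 * (1 + (50 - 15)/100) = 252.1800 m^3/s


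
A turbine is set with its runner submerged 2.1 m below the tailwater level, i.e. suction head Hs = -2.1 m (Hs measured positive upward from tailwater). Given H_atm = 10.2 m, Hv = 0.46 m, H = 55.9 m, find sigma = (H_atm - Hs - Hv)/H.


sigma = (10.2 - (-2.1) - 0.46) / 55.9 = 0.2118


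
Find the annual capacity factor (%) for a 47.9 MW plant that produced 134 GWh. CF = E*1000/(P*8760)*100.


CF = 134 * 1000 / (47.9 * 8760) * 100 = 31.9349 %


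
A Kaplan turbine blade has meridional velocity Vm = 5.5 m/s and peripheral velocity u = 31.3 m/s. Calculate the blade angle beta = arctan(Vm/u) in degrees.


beta = arctan(5.5 / 31.3) = 9.9662 degrees


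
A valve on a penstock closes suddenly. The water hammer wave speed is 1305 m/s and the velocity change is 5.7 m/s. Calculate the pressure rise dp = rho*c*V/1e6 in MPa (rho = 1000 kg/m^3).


dp = 1000 * 1305 * 5.7 / 1e6 = 7.4385 MPa


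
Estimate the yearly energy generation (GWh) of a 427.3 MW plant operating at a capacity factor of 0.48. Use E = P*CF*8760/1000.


E = 427.3 * 0.48 * 8760 / 1000 = 1796.7110 GWh


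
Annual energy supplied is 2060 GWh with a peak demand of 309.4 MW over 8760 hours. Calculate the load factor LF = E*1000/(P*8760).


LF = 2060 * 1000 / (309.4 * 8760) = 0.7601


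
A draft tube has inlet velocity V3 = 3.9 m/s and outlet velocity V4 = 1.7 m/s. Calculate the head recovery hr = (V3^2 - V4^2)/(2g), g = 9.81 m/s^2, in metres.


hr = (3.9^2 - 1.7^2) / (2*9.81) = 0.6279 m


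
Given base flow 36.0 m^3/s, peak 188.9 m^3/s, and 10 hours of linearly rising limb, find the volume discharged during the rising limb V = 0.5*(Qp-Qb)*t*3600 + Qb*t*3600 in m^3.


V = 0.5*(188.9 - 36.0)*10*3600 + 36.0*10*3600 = 4.0482e+06 m^3


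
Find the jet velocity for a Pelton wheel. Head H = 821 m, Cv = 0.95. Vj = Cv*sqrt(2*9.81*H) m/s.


Vj = 0.95 * sqrt(2*9.81*821) = 120.5715 m/s


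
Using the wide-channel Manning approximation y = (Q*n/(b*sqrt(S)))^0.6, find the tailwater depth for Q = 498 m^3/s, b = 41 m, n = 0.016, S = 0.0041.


y = (498 * 0.016 / (41 * 0.0041^0.5))^0.6 = 1.9467 m


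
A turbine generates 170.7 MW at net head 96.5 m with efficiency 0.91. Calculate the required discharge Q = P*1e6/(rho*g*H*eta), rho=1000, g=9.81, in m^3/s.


Q = 170.7 * 1e6 / (1000 * 9.81 * 96.5 * 0.91) = 198.1508 m^3/s


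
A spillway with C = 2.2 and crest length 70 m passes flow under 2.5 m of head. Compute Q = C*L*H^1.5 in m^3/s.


Q = 2.2 * 70 * 2.5^1.5 = 608.7384 m^3/s


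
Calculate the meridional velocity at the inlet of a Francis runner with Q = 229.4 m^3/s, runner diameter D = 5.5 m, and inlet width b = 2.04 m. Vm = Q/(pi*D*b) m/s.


Vm = 229.4 / (pi * 5.5 * 2.04) = 6.5080 m/s


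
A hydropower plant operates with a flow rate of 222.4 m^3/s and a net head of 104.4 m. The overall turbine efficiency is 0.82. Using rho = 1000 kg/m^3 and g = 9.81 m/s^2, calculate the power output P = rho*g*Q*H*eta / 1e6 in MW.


P = 1000 * 9.81 * 222.4 * 104.4 * 0.82 / 1e6 = 186.7747 MW


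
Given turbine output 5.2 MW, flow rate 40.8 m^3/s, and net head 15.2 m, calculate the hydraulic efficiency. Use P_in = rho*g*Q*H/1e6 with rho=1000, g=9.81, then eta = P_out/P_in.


P_in = 1000 * 9.81 * 40.8 * 15.2 / 1e6 = 6.0838 MW
eta = 5.2 / 6.0838 = 0.8547


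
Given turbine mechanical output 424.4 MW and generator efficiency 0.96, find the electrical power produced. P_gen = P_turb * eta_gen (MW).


P_gen = 424.4 * 0.96 = 407.4240 MW


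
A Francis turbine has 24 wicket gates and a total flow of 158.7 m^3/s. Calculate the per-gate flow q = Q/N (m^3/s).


q = 158.7 / 24 = 6.6125 m^3/s


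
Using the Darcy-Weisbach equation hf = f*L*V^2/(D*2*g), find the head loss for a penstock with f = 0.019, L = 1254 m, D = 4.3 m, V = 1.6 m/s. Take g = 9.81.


hf = 0.019 * 1254 * 1.6^2 / (4.3 * 2 * 9.81) = 0.7230 m


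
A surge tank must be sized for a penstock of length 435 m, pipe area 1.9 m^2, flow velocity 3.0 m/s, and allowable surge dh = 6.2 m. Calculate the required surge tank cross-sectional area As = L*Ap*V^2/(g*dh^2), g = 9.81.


As = 435 * 1.9 * 3.0^2 / (9.81 * 6.2^2) = 19.7257 m^2


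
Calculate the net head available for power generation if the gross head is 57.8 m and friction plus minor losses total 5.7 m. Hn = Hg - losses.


Hn = 57.8 - 5.7 = 52.1000 m


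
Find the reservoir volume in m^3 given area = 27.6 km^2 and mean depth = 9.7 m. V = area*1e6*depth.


V = 27.6 * 1e6 * 9.7 = 2.6772e+08 m^3


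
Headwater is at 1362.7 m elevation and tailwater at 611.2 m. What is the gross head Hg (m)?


Hg = 1362.7 - 611.2 = 751.5000 m


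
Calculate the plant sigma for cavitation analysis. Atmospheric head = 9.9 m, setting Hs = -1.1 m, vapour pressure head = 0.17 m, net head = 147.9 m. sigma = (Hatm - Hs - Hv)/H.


sigma = (9.9 - (-1.1) - 0.17) / 147.9 = 0.0732


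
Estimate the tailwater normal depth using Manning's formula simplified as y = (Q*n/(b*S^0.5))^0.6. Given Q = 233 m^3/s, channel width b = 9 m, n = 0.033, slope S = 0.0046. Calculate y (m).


y = (233 * 0.033 / (9 * 0.0046^0.5))^0.6 = 4.5725 m


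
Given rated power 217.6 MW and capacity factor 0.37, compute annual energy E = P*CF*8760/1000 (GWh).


E = 217.6 * 0.37 * 8760 / 1000 = 705.2851 GWh


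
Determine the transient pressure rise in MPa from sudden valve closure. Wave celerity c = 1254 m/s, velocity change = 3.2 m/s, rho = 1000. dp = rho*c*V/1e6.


dp = 1000 * 1254 * 3.2 / 1e6 = 4.0128 MPa


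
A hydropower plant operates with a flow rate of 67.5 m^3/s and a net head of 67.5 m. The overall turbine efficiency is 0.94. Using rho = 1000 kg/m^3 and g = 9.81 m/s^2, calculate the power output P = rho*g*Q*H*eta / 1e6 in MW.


P = 1000 * 9.81 * 67.5 * 67.5 * 0.94 / 1e6 = 42.0150 MW


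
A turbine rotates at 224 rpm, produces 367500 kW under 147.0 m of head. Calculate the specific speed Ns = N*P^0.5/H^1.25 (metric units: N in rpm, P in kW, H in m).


Ns = 224 * 367500^0.5 / 147.0^1.25 = 265.2956


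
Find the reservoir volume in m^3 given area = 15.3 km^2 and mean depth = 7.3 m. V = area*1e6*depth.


V = 15.3 * 1e6 * 7.3 = 1.1169e+08 m^3


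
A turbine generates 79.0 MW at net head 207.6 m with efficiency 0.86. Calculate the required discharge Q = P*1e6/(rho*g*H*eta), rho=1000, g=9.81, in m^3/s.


Q = 79.0 * 1e6 / (1000 * 9.81 * 207.6 * 0.86) = 45.1058 m^3/s


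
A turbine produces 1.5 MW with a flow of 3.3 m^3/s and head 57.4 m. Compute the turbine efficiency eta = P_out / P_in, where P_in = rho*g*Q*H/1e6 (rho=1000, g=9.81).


P_in = 1000 * 9.81 * 3.3 * 57.4 / 1e6 = 1.8582 MW
eta = 1.5 / 1.8582 = 0.8072


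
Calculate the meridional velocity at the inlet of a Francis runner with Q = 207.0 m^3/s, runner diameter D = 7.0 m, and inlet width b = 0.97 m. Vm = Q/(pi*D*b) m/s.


Vm = 207.0 / (pi * 7.0 * 0.97) = 9.7040 m/s


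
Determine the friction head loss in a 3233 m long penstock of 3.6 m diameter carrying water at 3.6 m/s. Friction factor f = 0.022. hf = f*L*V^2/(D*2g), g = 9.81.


hf = 0.022 * 3233 * 3.6^2 / (3.6 * 2 * 9.81) = 13.0506 m


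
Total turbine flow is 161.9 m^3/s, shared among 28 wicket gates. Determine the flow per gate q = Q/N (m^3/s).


q = 161.9 / 28 = 5.7821 m^3/s


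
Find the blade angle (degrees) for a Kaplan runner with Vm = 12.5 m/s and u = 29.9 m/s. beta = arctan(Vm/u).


beta = arctan(12.5 / 29.9) = 22.6879 degrees


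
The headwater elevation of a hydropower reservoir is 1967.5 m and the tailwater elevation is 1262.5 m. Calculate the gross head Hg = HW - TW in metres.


Hg = 1967.5 - 1262.5 = 705.0000 m


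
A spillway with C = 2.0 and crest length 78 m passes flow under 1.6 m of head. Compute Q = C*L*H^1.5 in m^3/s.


Q = 2.0 * 78 * 1.6^1.5 = 315.7218 m^3/s


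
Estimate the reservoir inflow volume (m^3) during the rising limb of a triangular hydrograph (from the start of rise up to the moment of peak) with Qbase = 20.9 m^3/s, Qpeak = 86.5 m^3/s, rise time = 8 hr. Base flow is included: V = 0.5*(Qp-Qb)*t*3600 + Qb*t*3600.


V = 0.5*(86.5 - 20.9)*8*3600 + 20.9*8*3600 = 1.5466e+06 m^3


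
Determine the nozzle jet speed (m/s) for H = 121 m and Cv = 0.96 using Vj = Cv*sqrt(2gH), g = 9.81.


Vj = 0.96 * sqrt(2*9.81*121) = 46.7750 m/s


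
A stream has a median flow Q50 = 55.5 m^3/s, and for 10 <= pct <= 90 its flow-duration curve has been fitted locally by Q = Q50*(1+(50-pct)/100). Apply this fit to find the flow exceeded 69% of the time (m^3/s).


Q = 55.5 * (1 + (50 - 69)/100) = 44.9550 m^3/s


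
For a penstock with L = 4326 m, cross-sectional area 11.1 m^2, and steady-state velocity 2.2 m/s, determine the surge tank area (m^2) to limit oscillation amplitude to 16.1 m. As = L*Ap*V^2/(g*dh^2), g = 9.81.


As = 4326 * 11.1 * 2.2^2 / (9.81 * 16.1^2) = 91.3975 m^2


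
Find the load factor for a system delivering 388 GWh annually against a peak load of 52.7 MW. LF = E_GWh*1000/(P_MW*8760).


LF = 388 * 1000 / (52.7 * 8760) = 0.8405


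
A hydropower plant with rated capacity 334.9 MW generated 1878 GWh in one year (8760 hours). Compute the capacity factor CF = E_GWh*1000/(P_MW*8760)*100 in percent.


CF = 1878 * 1000 / (334.9 * 8760) * 100 = 64.0142 %


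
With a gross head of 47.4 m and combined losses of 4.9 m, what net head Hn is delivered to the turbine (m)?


Hn = 47.4 - 4.9 = 42.5000 m


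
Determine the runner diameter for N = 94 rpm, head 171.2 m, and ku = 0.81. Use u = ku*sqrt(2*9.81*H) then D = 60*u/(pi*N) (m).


u = 0.81 * sqrt(2*9.81*171.2) = 46.9447 m/s
D = 60 * 46.9447 / (pi * 94) = 9.5381 m


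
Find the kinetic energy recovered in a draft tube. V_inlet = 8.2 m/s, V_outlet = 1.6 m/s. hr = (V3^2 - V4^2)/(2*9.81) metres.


hr = (8.2^2 - 1.6^2) / (2*9.81) = 3.2966 m


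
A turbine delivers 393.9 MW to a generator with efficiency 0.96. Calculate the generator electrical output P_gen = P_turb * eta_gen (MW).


P_gen = 393.9 * 0.96 = 378.1440 MW


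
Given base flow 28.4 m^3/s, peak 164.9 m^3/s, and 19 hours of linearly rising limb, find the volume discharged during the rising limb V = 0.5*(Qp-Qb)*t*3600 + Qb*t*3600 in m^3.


V = 0.5*(164.9 - 28.4)*19*3600 + 28.4*19*3600 = 6.6109e+06 m^3


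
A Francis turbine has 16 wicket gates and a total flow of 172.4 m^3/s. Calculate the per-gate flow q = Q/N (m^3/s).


q = 172.4 / 16 = 10.7750 m^3/s


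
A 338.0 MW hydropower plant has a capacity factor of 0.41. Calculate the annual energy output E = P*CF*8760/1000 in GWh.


E = 338.0 * 0.41 * 8760 / 1000 = 1213.9608 GWh


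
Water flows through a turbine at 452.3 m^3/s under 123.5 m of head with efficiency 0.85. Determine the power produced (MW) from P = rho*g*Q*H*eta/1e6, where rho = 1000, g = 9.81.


P = 1000 * 9.81 * 452.3 * 123.5 * 0.85 / 1e6 = 465.7807 MW


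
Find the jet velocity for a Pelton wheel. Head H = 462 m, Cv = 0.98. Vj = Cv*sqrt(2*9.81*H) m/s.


Vj = 0.98 * sqrt(2*9.81*462) = 93.3032 m/s


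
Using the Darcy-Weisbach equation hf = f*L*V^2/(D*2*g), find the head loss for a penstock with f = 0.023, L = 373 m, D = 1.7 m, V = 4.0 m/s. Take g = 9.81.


hf = 0.023 * 373 * 4.0^2 / (1.7 * 2 * 9.81) = 4.1154 m


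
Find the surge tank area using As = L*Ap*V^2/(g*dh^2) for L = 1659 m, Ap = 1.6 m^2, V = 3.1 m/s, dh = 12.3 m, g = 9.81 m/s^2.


As = 1659 * 1.6 * 3.1^2 / (9.81 * 12.3^2) = 17.1874 m^2


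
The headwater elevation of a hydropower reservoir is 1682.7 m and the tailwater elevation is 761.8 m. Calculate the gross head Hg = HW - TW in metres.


Hg = 1682.7 - 761.8 = 920.9000 m


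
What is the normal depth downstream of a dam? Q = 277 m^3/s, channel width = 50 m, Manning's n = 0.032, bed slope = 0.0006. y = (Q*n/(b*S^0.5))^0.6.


y = (277 * 0.032 / (50 * 0.0006^0.5))^0.6 = 3.2791 m


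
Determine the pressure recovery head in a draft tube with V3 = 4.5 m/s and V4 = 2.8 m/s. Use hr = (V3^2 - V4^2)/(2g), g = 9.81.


hr = (4.5^2 - 2.8^2) / (2*9.81) = 0.6325 m


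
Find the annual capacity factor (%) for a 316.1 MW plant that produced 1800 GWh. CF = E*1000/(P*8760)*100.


CF = 1800 * 1000 / (316.1 * 8760) * 100 = 65.0046 %


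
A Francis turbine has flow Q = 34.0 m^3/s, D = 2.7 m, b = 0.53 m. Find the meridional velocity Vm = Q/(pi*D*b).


Vm = 34.0 / (pi * 2.7 * 0.53) = 7.5629 m/s


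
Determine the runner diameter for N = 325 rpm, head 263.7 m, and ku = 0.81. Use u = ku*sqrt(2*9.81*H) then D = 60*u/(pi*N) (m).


u = 0.81 * sqrt(2*9.81*263.7) = 58.2626 m/s
D = 60 * 58.2626 / (pi * 325) = 3.4238 m


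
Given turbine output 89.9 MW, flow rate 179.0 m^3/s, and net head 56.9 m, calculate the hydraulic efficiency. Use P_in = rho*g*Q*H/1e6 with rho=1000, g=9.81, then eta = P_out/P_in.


P_in = 1000 * 9.81 * 179.0 * 56.9 / 1e6 = 99.9158 MW
eta = 89.9 / 99.9158 = 0.8998


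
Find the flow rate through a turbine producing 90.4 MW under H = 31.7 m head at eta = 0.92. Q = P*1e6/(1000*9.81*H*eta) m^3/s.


Q = 90.4 * 1e6 / (1000 * 9.81 * 31.7 * 0.92) = 315.9747 m^3/s


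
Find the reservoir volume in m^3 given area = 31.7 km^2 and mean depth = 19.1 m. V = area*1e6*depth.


V = 31.7 * 1e6 * 19.1 = 6.0547e+08 m^3


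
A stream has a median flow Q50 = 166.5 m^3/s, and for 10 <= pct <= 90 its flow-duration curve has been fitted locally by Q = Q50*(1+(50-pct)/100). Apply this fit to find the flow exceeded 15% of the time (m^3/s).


Q = 166.5 * (1 + (50 - 15)/100) = 224.7750 m^3/s


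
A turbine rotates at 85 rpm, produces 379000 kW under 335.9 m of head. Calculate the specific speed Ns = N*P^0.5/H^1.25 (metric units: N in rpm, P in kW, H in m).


Ns = 85 * 379000^0.5 / 335.9^1.25 = 36.3895


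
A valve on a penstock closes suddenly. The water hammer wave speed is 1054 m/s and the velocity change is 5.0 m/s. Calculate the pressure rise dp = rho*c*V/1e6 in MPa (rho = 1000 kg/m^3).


dp = 1000 * 1054 * 5.0 / 1e6 = 5.2700 MPa


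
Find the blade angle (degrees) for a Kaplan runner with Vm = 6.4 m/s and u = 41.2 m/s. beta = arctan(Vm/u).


beta = arctan(6.4 / 41.2) = 8.8297 degrees


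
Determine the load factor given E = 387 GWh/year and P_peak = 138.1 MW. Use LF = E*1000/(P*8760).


LF = 387 * 1000 / (138.1 * 8760) = 0.3199


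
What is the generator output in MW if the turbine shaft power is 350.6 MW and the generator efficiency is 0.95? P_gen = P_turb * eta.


P_gen = 350.6 * 0.95 = 333.0700 MW


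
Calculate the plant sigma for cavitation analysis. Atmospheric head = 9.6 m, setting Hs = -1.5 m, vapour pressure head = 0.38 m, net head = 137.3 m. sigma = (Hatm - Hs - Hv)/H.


sigma = (9.6 - (-1.5) - 0.38) / 137.3 = 0.0781


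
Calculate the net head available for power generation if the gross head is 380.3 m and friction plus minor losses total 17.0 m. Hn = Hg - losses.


Hn = 380.3 - 17.0 = 363.3000 m


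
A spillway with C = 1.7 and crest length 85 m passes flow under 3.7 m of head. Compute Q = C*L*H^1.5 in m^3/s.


Q = 1.7 * 85 * 3.7^1.5 = 1028.4198 m^3/s


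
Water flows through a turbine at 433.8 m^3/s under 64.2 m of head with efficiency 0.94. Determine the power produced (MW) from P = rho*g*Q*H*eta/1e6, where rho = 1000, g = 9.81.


P = 1000 * 9.81 * 433.8 * 64.2 * 0.94 / 1e6 = 256.8156 MW


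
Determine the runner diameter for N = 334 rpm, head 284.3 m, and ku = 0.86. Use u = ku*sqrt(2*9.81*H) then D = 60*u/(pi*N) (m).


u = 0.86 * sqrt(2*9.81*284.3) = 64.2298 m/s
D = 60 * 64.2298 / (pi * 334) = 3.6727 m


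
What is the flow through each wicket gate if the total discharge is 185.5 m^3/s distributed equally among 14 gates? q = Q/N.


q = 185.5 / 14 = 13.2500 m^3/s


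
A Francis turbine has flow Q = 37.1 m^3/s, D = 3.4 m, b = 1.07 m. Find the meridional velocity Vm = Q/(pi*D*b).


Vm = 37.1 / (pi * 3.4 * 1.07) = 3.2461 m/s


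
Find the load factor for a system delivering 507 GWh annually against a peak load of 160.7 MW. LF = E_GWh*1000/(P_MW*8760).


LF = 507 * 1000 / (160.7 * 8760) = 0.3602


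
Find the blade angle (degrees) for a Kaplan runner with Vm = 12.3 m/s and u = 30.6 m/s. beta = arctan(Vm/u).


beta = arctan(12.3 / 30.6) = 21.8982 degrees


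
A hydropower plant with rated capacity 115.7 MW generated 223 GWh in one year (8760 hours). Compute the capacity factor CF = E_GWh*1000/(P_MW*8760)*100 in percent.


CF = 223 * 1000 / (115.7 * 8760) * 100 = 22.0023 %


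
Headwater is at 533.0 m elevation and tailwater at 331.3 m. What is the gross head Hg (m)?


Hg = 533.0 - 331.3 = 201.7000 m


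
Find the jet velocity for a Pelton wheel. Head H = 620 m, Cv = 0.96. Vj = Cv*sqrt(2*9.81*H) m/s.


Vj = 0.96 * sqrt(2*9.81*620) = 105.8806 m/s


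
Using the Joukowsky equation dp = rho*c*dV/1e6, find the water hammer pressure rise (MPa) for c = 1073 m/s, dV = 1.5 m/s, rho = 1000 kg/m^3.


dp = 1000 * 1073 * 1.5 / 1e6 = 1.6095 MPa


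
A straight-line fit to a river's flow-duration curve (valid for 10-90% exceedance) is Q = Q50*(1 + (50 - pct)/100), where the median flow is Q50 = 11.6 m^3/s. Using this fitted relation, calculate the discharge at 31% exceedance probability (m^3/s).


Q = 11.6 * (1 + (50 - 31)/100) = 13.8040 m^3/s


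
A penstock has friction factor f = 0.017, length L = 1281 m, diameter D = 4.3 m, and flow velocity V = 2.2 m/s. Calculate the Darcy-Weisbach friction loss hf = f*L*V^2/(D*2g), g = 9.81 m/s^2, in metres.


hf = 0.017 * 1281 * 2.2^2 / (4.3 * 2 * 9.81) = 1.2493 m


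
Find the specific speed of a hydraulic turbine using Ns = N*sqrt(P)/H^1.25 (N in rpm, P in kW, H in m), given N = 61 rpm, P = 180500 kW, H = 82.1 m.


Ns = 61 * 180500^0.5 / 82.1^1.25 = 104.8672


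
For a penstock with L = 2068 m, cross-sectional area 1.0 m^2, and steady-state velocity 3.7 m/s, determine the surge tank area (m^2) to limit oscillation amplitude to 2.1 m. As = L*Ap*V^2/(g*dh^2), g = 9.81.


As = 2068 * 1.0 * 3.7^2 / (9.81 * 2.1^2) = 654.4047 m^2


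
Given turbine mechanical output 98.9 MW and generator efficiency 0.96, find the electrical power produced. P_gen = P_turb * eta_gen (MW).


P_gen = 98.9 * 0.96 = 94.9440 MW


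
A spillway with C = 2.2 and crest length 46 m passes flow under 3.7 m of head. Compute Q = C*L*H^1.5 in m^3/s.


Q = 2.2 * 46 * 3.7^1.5 = 720.2497 m^3/s


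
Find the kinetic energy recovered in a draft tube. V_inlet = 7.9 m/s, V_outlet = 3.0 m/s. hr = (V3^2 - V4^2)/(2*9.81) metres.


hr = (7.9^2 - 3.0^2) / (2*9.81) = 2.7222 m


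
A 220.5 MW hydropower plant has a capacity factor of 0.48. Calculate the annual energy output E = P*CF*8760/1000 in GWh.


E = 220.5 * 0.48 * 8760 / 1000 = 927.1584 GWh


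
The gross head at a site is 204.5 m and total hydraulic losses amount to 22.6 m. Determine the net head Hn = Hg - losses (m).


Hn = 204.5 - 22.6 = 181.9000 m


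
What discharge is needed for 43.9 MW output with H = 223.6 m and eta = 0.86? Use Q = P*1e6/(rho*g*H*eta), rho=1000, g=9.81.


Q = 43.9 * 1e6 / (1000 * 9.81 * 223.6 * 0.86) = 23.2715 m^3/s


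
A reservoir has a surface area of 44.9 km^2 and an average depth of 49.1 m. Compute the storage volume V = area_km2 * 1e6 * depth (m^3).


V = 44.9 * 1e6 * 49.1 = 2.2046e+09 m^3


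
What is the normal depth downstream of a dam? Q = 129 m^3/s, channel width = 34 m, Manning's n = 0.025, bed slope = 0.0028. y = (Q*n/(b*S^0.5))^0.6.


y = (129 * 0.025 / (34 * 0.0028^0.5))^0.6 = 1.4193 m


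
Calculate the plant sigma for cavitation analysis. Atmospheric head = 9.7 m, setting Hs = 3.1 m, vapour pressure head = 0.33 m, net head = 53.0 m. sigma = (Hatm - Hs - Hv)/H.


sigma = (9.7 - 3.1 - 0.33) / 53.0 = 0.1183


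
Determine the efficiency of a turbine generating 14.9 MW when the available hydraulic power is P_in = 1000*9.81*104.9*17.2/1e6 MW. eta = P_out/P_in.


P_in = 1000 * 9.81 * 104.9 * 17.2 / 1e6 = 17.7000 MW
eta = 14.9 / 17.7000 = 0.8418
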